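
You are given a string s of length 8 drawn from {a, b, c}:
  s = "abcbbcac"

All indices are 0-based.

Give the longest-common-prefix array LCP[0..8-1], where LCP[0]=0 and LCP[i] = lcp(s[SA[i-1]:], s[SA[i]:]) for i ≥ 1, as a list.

rank→(start, suffix):
  0 → (0, 'abcbbcac')
  1 → (6, 'ac')
  2 → (3, 'bbcac')
  3 → (4, 'bcac')
  4 → (1, 'bcbbcac')
  5 → (7, 'c')
  6 → (5, 'cac')
  7 → (2, 'cbbcac')

SA = [0, 6, 3, 4, 1, 7, 5, 2]
[i] adj suffixes → lcp
  [1] 0/6 → 1 ('a')
  [2] 6/3 → 0 ('')
  [3] 3/4 → 1 ('b')
  [4] 4/1 → 2 ('bc')
  [5] 1/7 → 0 ('')
  [6] 7/5 → 1 ('c')
  [7] 5/2 → 1 ('c')

[0, 1, 0, 1, 2, 0, 1, 1]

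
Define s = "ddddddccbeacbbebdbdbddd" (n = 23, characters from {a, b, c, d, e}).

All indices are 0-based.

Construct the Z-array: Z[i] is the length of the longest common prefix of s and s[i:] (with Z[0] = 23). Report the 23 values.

[23, 5, 4, 3, 2, 1, 0, 0, 0, 0, 0, 0, 0, 0, 0, 0, 1, 0, 1, 0, 3, 2, 1]

Z[0]=23
i=1: i≥r, start 0; Z[1]=5 grow→box=[1,6)
i=2: min(r-i=4, Z[1]=5)=4; Z[2]=4
i=3: min(r-i=3, Z[2]=4)=3; Z[3]=3
i=4: min(r-i=2, Z[3]=3)=2; Z[4]=2
i=5: min(r-i=1, Z[4]=2)=1; Z[5]=1
i=6: i≥r, start 0; Z[6]=0
i=7: i≥r, start 0; Z[7]=0
i=8: i≥r, start 0; Z[8]=0
i=9: i≥r, start 0; Z[9]=0
i=10: i≥r, start 0; Z[10]=0
i=11: i≥r, start 0; Z[11]=0
i=12: i≥r, start 0; Z[12]=0
i=13: i≥r, start 0; Z[13]=0
i=14: i≥r, start 0; Z[14]=0
i=15: i≥r, start 0; Z[15]=0
i=16: i≥r, start 0; Z[16]=1 grow→box=[16,17)
i=17: i≥r, start 0; Z[17]=0
i=18: i≥r, start 0; Z[18]=1 grow→box=[18,19)
i=19: i≥r, start 0; Z[19]=0
i=20: i≥r, start 0; Z[20]=3 grow→box=[20,23)
i=21: min(r-i=2, Z[1]=5)=2; Z[21]=2
i=22: min(r-i=1, Z[2]=4)=1; Z[22]=1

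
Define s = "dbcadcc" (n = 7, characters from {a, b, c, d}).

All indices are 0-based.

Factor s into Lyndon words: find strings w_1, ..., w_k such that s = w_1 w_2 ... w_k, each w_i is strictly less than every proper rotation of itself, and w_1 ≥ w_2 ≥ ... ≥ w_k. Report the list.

["d", "bc", "adcc"]

emit factor 1: 'd' (i=0, period=1)
emit factor 2: 'bc' (i=1, period=2)
emit factor 3: 'adcc' (i=3, period=4)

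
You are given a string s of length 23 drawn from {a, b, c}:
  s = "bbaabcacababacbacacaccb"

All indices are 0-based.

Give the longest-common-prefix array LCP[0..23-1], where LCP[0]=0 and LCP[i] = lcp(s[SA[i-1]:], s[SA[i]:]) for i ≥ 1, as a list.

rank→(start, suffix):
  0 → (2, 'aabcacababacbacacaccb')
  1 → (8, 'ababacbacacaccb')
  2 → (10, 'abacbacacaccb')
  3 → (3, 'abcacababacbacacaccb')
  4 → (6, 'acababacbacacaccb')
  5 → (15, 'acacaccb')
  6 → (17, 'acaccb')
  7 → (12, 'acbacacaccb')
  8 → (19, 'accb')
  9 → (22, 'b')
  10 → (1, 'baabcacababacbacacaccb')
  11 → (9, 'babacbacacaccb')
  12 → (14, 'bacacaccb')
  13 → (11, 'bacbacacaccb')
  14 → (0, 'bbaabcacababacbacacaccb')
  15 → (4, 'bcacababacbacacaccb')
  16 → (7, 'cababacbacacaccb')
  17 → (5, 'cacababacbacacaccb')
  18 → (16, 'cacaccb')
  19 → (18, 'caccb')
  20 → (21, 'cb')
  21 → (13, 'cbacacaccb')
  22 → (20, 'ccb')

SA = [2, 8, 10, 3, 6, 15, 17, 12, 19, 22, 1, 9, 14, 11, 0, 4, 7, 5, 16, 18, 21, 13, 20]
[i] adj suffixes → lcp
  [1] 2/8 → 1 ('a')
  [2] 8/10 → 3 ('aba')
  [3] 10/3 → 2 ('ab')
  [4] 3/6 → 1 ('a')
  [5] 6/15 → 3 ('aca')
  [6] 15/17 → 4 ('acac')
  [7] 17/12 → 2 ('ac')
  [8] 12/19 → 2 ('ac')
  [9] 19/22 → 0 ('')
  [10] 22/1 → 1 ('b')
  [11] 1/9 → 2 ('ba')
  [12] 9/14 → 2 ('ba')
  [13] 14/11 → 3 ('bac')
  [14] 11/0 → 1 ('b')
  [15] 0/4 → 1 ('b')
  [16] 4/7 → 0 ('')
  [17] 7/5 → 2 ('ca')
  [18] 5/16 → 4 ('caca')
  [19] 16/18 → 3 ('cac')
  [20] 18/21 → 1 ('c')
  [21] 21/13 → 2 ('cb')
  [22] 13/20 → 1 ('c')

[0, 1, 3, 2, 1, 3, 4, 2, 2, 0, 1, 2, 2, 3, 1, 1, 0, 2, 4, 3, 1, 2, 1]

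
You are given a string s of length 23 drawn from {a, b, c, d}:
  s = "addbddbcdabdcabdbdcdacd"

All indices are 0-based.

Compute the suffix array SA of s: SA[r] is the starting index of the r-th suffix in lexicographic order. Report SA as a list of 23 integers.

[13, 9, 20, 0, 6, 14, 10, 16, 3, 12, 21, 7, 18, 22, 8, 19, 5, 15, 2, 11, 17, 4, 1]

sorted suffixes:
  #0 SA[0]=13  'abdbdcdacd'
  #1 SA[1]=9  'abdcabdbdcdacd'
  #2 SA[2]=20  'acd'
  #3 SA[3]=0  'addbddbcdabdcabdbdcdacd'
  #4 SA[4]=6  'bcdabdcabdbdcdacd'
  #5 SA[5]=14  'bdbdcdacd'
  #6 SA[6]=10  'bdcabdbdcdacd'
  #7 SA[7]=16  'bdcdacd'
  #8 SA[8]=3  'bddbcdabdcabdbdcdacd'
  #9 SA[9]=12  'cabdbdcdacd'
  #10 SA[10]=21  'cd'
  #11 SA[11]=7  'cdabdcabdbdcdacd'
  #12 SA[12]=18  'cdacd'
  #13 SA[13]=22  'd'
  #14 SA[14]=8  'dabdcabdbdcdacd'
  #15 SA[15]=19  'dacd'
  #16 SA[16]=5  'dbcdabdcabdbdcdacd'
  #17 SA[17]=15  'dbdcdacd'
  #18 SA[18]=2  'dbddbcdabdcabdbdcdacd'
  #19 SA[19]=11  'dcabdbdcdacd'
  #20 SA[20]=17  'dcdacd'
  #21 SA[21]=4  'ddbcdabdcabdbdcdacd'
  #22 SA[22]=1  'ddbddbcdabdcabdbdcdacd'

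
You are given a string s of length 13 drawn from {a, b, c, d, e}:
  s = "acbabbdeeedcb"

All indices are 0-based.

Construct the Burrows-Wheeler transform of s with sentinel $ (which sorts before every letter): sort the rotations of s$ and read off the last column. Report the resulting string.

bb$ccabdaebeed

rank  rotation        last
    0  $acbabbdeeedcb  b
    1  abbdeeedcb$acb  b
    2  acbabbdeeedcb$  $
    3  b$acbabbdeeedc  c
    4  babbdeeedcb$ac  c
    5  bbdeeedcb$acba  a
    6  bdeeedcb$acbab  b
    7  cb$acbabbdeeed  d
    8  cbabbdeeedcb$a  a
    9  dcb$acbabbdeee  e
   10  deeedcb$acbabb  b
   11  edcb$acbabbdee  e
   12  eedcb$acbabbde  e
   13  eeedcb$acbabbd  d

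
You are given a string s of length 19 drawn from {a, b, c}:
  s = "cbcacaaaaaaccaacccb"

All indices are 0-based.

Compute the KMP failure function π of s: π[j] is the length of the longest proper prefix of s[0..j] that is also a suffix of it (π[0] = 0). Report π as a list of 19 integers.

[0, 0, 1, 0, 1, 0, 0, 0, 0, 0, 0, 1, 1, 0, 0, 1, 1, 1, 2]

π[0] = 0
j=1 s[j]='b': π[1]=0 (border '')
j=2 s[j]='c': π[2]=1 (border 'c')
j=3 s[j]='a': k: 1→0; π[3]=0 (border '')
j=4 s[j]='c': π[4]=1 (border 'c')
j=5 s[j]='a': k: 1→0; π[5]=0 (border '')
j=6 s[j]='a': π[6]=0 (border '')
j=7 s[j]='a': π[7]=0 (border '')
j=8 s[j]='a': π[8]=0 (border '')
j=9 s[j]='a': π[9]=0 (border '')
j=10 s[j]='a': π[10]=0 (border '')
j=11 s[j]='c': π[11]=1 (border 'c')
j=12 s[j]='c': k: 1→0; π[12]=1 (border 'c')
j=13 s[j]='a': k: 1→0; π[13]=0 (border '')
j=14 s[j]='a': π[14]=0 (border '')
j=15 s[j]='c': π[15]=1 (border 'c')
j=16 s[j]='c': k: 1→0; π[16]=1 (border 'c')
j=17 s[j]='c': k: 1→0; π[17]=1 (border 'c')
j=18 s[j]='b': π[18]=2 (border 'cb')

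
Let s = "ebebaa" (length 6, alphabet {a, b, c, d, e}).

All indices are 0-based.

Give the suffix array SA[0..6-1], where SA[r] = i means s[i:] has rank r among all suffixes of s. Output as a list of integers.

[5, 4, 3, 1, 2, 0]

sorted suffixes:
  #0 SA[0]=5  'a'
  #1 SA[1]=4  'aa'
  #2 SA[2]=3  'baa'
  #3 SA[3]=1  'bebaa'
  #4 SA[4]=2  'ebaa'
  #5 SA[5]=0  'ebebaa'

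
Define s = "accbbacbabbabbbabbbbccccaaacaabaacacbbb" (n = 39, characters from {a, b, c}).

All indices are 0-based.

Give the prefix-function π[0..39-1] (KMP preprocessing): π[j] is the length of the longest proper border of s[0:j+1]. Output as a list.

π[0] = 0
j=1 s[j]='c': π[1]=0 (border '')
j=2 s[j]='c': π[2]=0 (border '')
j=3 s[j]='b': π[3]=0 (border '')
j=4 s[j]='b': π[4]=0 (border '')
j=5 s[j]='a': π[5]=1 (border 'a')
j=6 s[j]='c': π[6]=2 (border 'ac')
j=7 s[j]='b': k: 2→0; π[7]=0 (border '')
j=8 s[j]='a': π[8]=1 (border 'a')
j=9 s[j]='b': k: 1→0; π[9]=0 (border '')
j=10 s[j]='b': π[10]=0 (border '')
j=11 s[j]='a': π[11]=1 (border 'a')
j=12 s[j]='b': k: 1→0; π[12]=0 (border '')
j=13 s[j]='b': π[13]=0 (border '')
j=14 s[j]='b': π[14]=0 (border '')
j=15 s[j]='a': π[15]=1 (border 'a')
j=16 s[j]='b': k: 1→0; π[16]=0 (border '')
j=17 s[j]='b': π[17]=0 (border '')
j=18 s[j]='b': π[18]=0 (border '')
j=19 s[j]='b': π[19]=0 (border '')
j=20 s[j]='c': π[20]=0 (border '')
j=21 s[j]='c': π[21]=0 (border '')
j=22 s[j]='c': π[22]=0 (border '')
j=23 s[j]='c': π[23]=0 (border '')
j=24 s[j]='a': π[24]=1 (border 'a')
j=25 s[j]='a': k: 1→0; π[25]=1 (border 'a')
j=26 s[j]='a': k: 1→0; π[26]=1 (border 'a')
j=27 s[j]='c': π[27]=2 (border 'ac')
j=28 s[j]='a': k: 2→0; π[28]=1 (border 'a')
j=29 s[j]='a': k: 1→0; π[29]=1 (border 'a')
j=30 s[j]='b': k: 1→0; π[30]=0 (border '')
j=31 s[j]='a': π[31]=1 (border 'a')
j=32 s[j]='a': k: 1→0; π[32]=1 (border 'a')
j=33 s[j]='c': π[33]=2 (border 'ac')
j=34 s[j]='a': k: 2→0; π[34]=1 (border 'a')
j=35 s[j]='c': π[35]=2 (border 'ac')
j=36 s[j]='b': k: 2→0; π[36]=0 (border '')
j=37 s[j]='b': π[37]=0 (border '')
j=38 s[j]='b': π[38]=0 (border '')

[0, 0, 0, 0, 0, 1, 2, 0, 1, 0, 0, 1, 0, 0, 0, 1, 0, 0, 0, 0, 0, 0, 0, 0, 1, 1, 1, 2, 1, 1, 0, 1, 1, 2, 1, 2, 0, 0, 0]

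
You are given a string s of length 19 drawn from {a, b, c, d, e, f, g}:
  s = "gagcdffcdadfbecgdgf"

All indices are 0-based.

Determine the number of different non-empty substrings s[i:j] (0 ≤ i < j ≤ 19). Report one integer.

176

sorted suffixes:
  #0 SA[0]=9  'adfbecgdgf'
  #1 SA[1]=1  'agcdffcdadfbecgdgf'
  #2 SA[2]=12  'becgdgf'
  #3 SA[3]=7  'cdadfbecgdgf'
  #4 SA[4]=3  'cdffcdadfbecgdgf'
  #5 SA[5]=14  'cgdgf'
  #6 SA[6]=8  'dadfbecgdgf'
  #7 SA[7]=10  'dfbecgdgf'
  #8 SA[8]=4  'dffcdadfbecgdgf'
  #9 SA[9]=16  'dgf'
  #10 SA[10]=13  'ecgdgf'
  #11 SA[11]=18  'f'
  #12 SA[12]=11  'fbecgdgf'
  #13 SA[13]=6  'fcdadfbecgdgf'
  #14 SA[14]=5  'ffcdadfbecgdgf'
  #15 SA[15]=0  'gagcdffcdadfbecgdgf'
  #16 SA[16]=2  'gcdffcdadfbecgdgf'
  #17 SA[17]=15  'gdgf'
  #18 SA[18]=17  'gf'

SA = [9, 1, 12, 7, 3, 14, 8, 10, 4, 16, 13, 18, 11, 6, 5, 0, 2, 15, 17]
[i] adj suffixes → lcp
  [1] 9/1 → 1 ('a')
  [2] 1/12 → 0 ('')
  [3] 12/7 → 0 ('')
  [4] 7/3 → 2 ('cd')
  [5] 3/14 → 1 ('c')
  [6] 14/8 → 0 ('')
  [7] 8/10 → 1 ('d')
  [8] 10/4 → 2 ('df')
  [9] 4/16 → 1 ('d')
  [10] 16/13 → 0 ('')
  [11] 13/18 → 0 ('')
  [12] 18/11 → 1 ('f')
  [13] 11/6 → 1 ('f')
  [14] 6/5 → 1 ('f')
  [15] 5/0 → 0 ('')
  [16] 0/2 → 1 ('g')
  [17] 2/15 → 1 ('g')
  [18] 15/17 → 1 ('g')

n(n+1)/2 = 19·20/2 = 190
Σ LCP = 0 + 1 + 0 + 0 + 2 + 1 + 0 + 1 + 2 + 1 + 0 + 0 + 1 + 1 + 1 + 0 + 1 + 1 + 1 = 14
distinct = 190 − 14 = 176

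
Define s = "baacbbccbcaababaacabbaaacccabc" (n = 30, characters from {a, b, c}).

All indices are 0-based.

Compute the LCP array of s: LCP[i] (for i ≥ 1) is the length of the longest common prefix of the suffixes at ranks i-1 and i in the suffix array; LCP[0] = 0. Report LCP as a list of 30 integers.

[0, 2, 2, 3, 3, 1, 3, 2, 2, 1, 2, 2, 0, 3, 4, 2, 1, 2, 1, 2, 2, 0, 1, 2, 3, 1, 2, 1, 2, 2]

sorted suffixes:
  #0 SA[0]=21  'aaacccabc'
  #1 SA[1]=10  'aababaacabbaaacccabc'
  #2 SA[2]=15  'aacabbaaacccabc'
  #3 SA[3]=1  'aacbbccbcaababaacabbaaacccabc'
  #4 SA[4]=22  'aacccabc'
  #5 SA[5]=13  'abaacabbaaacccabc'
  #6 SA[6]=11  'ababaacabbaaacccabc'
  #7 SA[7]=18  'abbaaacccabc'
  #8 SA[8]=27  'abc'
  #9 SA[9]=16  'acabbaaacccabc'
  #10 SA[10]=2  'acbbccbcaababaacabbaaacccabc'
  #11 SA[11]=23  'acccabc'
  #12 SA[12]=20  'baaacccabc'
  #13 SA[13]=14  'baacabbaaacccabc'
  #14 SA[14]=0  'baacbbccbcaababaacabbaaacccabc'
  #15 SA[15]=12  'babaacabbaaacccabc'
  #16 SA[16]=19  'bbaaacccabc'
  #17 SA[17]=4  'bbccbcaababaacabbaaacccabc'
  #18 SA[18]=28  'bc'
  #19 SA[19]=8  'bcaababaacabbaaacccabc'
  #20 SA[20]=5  'bccbcaababaacabbaaacccabc'
  #21 SA[21]=29  'c'
  #22 SA[22]=9  'caababaacabbaaacccabc'
  #23 SA[23]=17  'cabbaaacccabc'
  #24 SA[24]=26  'cabc'
  #25 SA[25]=3  'cbbccbcaababaacabbaaacccabc'
  #26 SA[26]=7  'cbcaababaacabbaaacccabc'
  #27 SA[27]=25  'ccabc'
  #28 SA[28]=6  'ccbcaababaacabbaaacccabc'
  #29 SA[29]=24  'cccabc'

SA = [21, 10, 15, 1, 22, 13, 11, 18, 27, 16, 2, 23, 20, 14, 0, 12, 19, 4, 28, 8, 5, 29, 9, 17, 26, 3, 7, 25, 6, 24]
[i] adj suffixes → lcp
  [1] 21/10 → 2 ('aa')
  [2] 10/15 → 2 ('aa')
  [3] 15/1 → 3 ('aac')
  [4] 1/22 → 3 ('aac')
  [5] 22/13 → 1 ('a')
  [6] 13/11 → 3 ('aba')
  [7] 11/18 → 2 ('ab')
  [8] 18/27 → 2 ('ab')
  [9] 27/16 → 1 ('a')
  [10] 16/2 → 2 ('ac')
  [11] 2/23 → 2 ('ac')
  [12] 23/20 → 0 ('')
  [13] 20/14 → 3 ('baa')
  [14] 14/0 → 4 ('baac')
  [15] 0/12 → 2 ('ba')
  [16] 12/19 → 1 ('b')
  [17] 19/4 → 2 ('bb')
  [18] 4/28 → 1 ('b')
  [19] 28/8 → 2 ('bc')
  [20] 8/5 → 2 ('bc')
  [21] 5/29 → 0 ('')
  [22] 29/9 → 1 ('c')
  [23] 9/17 → 2 ('ca')
  [24] 17/26 → 3 ('cab')
  [25] 26/3 → 1 ('c')
  [26] 3/7 → 2 ('cb')
  [27] 7/25 → 1 ('c')
  [28] 25/6 → 2 ('cc')
  [29] 6/24 → 2 ('cc')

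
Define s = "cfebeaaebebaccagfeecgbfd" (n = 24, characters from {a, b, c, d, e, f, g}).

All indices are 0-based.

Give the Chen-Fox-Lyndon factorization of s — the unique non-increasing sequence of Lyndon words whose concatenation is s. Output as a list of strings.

["cfe", "be", "aaebebaccagfeecgbfd"]

emit factor 1: 'cfe' (i=0, period=3)
emit factor 2: 'be' (i=3, period=2)
emit factor 3: 'aaebebaccagfeecgbfd' (i=5, period=19)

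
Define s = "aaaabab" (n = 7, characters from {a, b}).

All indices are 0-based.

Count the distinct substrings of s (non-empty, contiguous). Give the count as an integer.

sorted suffixes:
  #0 SA[0]=0  'aaaabab'
  #1 SA[1]=1  'aaabab'
  #2 SA[2]=2  'aabab'
  #3 SA[3]=5  'ab'
  #4 SA[4]=3  'abab'
  #5 SA[5]=6  'b'
  #6 SA[6]=4  'bab'

SA = [0, 1, 2, 5, 3, 6, 4]
i: (SA[i-1],SA[i]) lcp shared
  1: (0,1) 3 'aaa'
  2: (1,2) 2 'aa'
  3: (2,5) 1 'a'
  4: (5,3) 2 'ab'
  5: (3,6) 0 ''
  6: (6,4) 1 'b'

n(n+1)/2 = 7·8/2 = 28
Σ LCP = 0 + 3 + 2 + 1 + 2 + 0 + 1 = 9
distinct = 28 − 9 = 19

19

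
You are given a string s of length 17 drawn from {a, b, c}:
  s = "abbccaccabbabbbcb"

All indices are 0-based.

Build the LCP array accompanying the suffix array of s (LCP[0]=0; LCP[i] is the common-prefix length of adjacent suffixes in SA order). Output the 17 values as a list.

[0, 3, 3, 1, 0, 1, 1, 2, 2, 3, 1, 2, 0, 2, 1, 1, 3]

sorted suffixes:
  #0 SA[0]=8  'abbabbbcb'
  #1 SA[1]=11  'abbbcb'
  #2 SA[2]=0  'abbccaccabbabbbcb'
  #3 SA[3]=5  'accabbabbbcb'
  #4 SA[4]=16  'b'
  #5 SA[5]=10  'babbbcb'
  #6 SA[6]=9  'bbabbbcb'
  #7 SA[7]=12  'bbbcb'
  #8 SA[8]=13  'bbcb'
  #9 SA[9]=1  'bbccaccabbabbbcb'
  #10 SA[10]=14  'bcb'
  #11 SA[11]=2  'bccaccabbabbbcb'
  #12 SA[12]=7  'cabbabbbcb'
  #13 SA[13]=4  'caccabbabbbcb'
  #14 SA[14]=15  'cb'
  #15 SA[15]=6  'ccabbabbbcb'
  #16 SA[16]=3  'ccaccabbabbbcb'

SA = [8, 11, 0, 5, 16, 10, 9, 12, 13, 1, 14, 2, 7, 4, 15, 6, 3]
i: (SA[i-1],SA[i]) lcp shared
  1: (8,11) 3 'abb'
  2: (11,0) 3 'abb'
  3: (0,5) 1 'a'
  4: (5,16) 0 ''
  5: (16,10) 1 'b'
  6: (10,9) 1 'b'
  7: (9,12) 2 'bb'
  8: (12,13) 2 'bb'
  9: (13,1) 3 'bbc'
  10: (1,14) 1 'b'
  11: (14,2) 2 'bc'
  12: (2,7) 0 ''
  13: (7,4) 2 'ca'
  14: (4,15) 1 'c'
  15: (15,6) 1 'c'
  16: (6,3) 3 'cca'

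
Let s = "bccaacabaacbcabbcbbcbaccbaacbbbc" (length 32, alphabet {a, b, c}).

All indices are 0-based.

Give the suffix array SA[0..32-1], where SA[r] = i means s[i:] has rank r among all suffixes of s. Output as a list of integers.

sorted suffixes:
  #0 SA[0]=3  'aacabaacbcabbcbbcbaccbaacbbbc'
  #1 SA[1]=25  'aacbbbc'
  #2 SA[2]=8  'aacbcabbcbbcbaccbaacbbbc'
  #3 SA[3]=6  'abaacbcabbcbbcbaccbaacbbbc'
  #4 SA[4]=13  'abbcbbcbaccbaacbbbc'
  #5 SA[5]=4  'acabaacbcabbcbbcbaccbaacbbbc'
  #6 SA[6]=26  'acbbbc'
  #7 SA[7]=9  'acbcabbcbbcbaccbaacbbbc'
  #8 SA[8]=21  'accbaacbbbc'
  #9 SA[9]=24  'baacbbbc'
  #10 SA[10]=7  'baacbcabbcbbcbaccbaacbbbc'
  #11 SA[11]=20  'baccbaacbbbc'
  #12 SA[12]=28  'bbbc'
  #13 SA[13]=29  'bbc'
  #14 SA[14]=17  'bbcbaccbaacbbbc'
  #15 SA[15]=14  'bbcbbcbaccbaacbbbc'
  #16 SA[16]=30  'bc'
  #17 SA[17]=11  'bcabbcbbcbaccbaacbbbc'
  #18 SA[18]=18  'bcbaccbaacbbbc'
  #19 SA[19]=15  'bcbbcbaccbaacbbbc'
  #20 SA[20]=0  'bccaacabaacbcabbcbbcbaccbaacbbbc'
  #21 SA[21]=31  'c'
  #22 SA[22]=2  'caacabaacbcabbcbbcbaccbaacbbbc'
  #23 SA[23]=5  'cabaacbcabbcbbcbaccbaacbbbc'
  #24 SA[24]=12  'cabbcbbcbaccbaacbbbc'
  #25 SA[25]=23  'cbaacbbbc'
  #26 SA[26]=19  'cbaccbaacbbbc'
  #27 SA[27]=27  'cbbbc'
  #28 SA[28]=16  'cbbcbaccbaacbbbc'
  #29 SA[29]=10  'cbcabbcbbcbaccbaacbbbc'
  #30 SA[30]=1  'ccaacabaacbcabbcbbcbaccbaacbbbc'
  #31 SA[31]=22  'ccbaacbbbc'

[3, 25, 8, 6, 13, 4, 26, 9, 21, 24, 7, 20, 28, 29, 17, 14, 30, 11, 18, 15, 0, 31, 2, 5, 12, 23, 19, 27, 16, 10, 1, 22]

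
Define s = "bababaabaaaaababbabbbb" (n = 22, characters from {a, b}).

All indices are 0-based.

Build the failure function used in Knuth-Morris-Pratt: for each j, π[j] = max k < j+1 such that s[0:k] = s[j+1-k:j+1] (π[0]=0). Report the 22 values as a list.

π[0] = 0
j=1 s[j]='a': π[1]=0 (border '')
j=2 s[j]='b': π[2]=1 (border 'b')
j=3 s[j]='a': π[3]=2 (border 'ba')
j=4 s[j]='b': π[4]=3 (border 'bab')
j=5 s[j]='a': π[5]=4 (border 'baba')
j=6 s[j]='a': k: 4→2→0; π[6]=0 (border '')
j=7 s[j]='b': π[7]=1 (border 'b')
j=8 s[j]='a': π[8]=2 (border 'ba')
j=9 s[j]='a': k: 2→0; π[9]=0 (border '')
j=10 s[j]='a': π[10]=0 (border '')
j=11 s[j]='a': π[11]=0 (border '')
j=12 s[j]='a': π[12]=0 (border '')
j=13 s[j]='b': π[13]=1 (border 'b')
j=14 s[j]='a': π[14]=2 (border 'ba')
j=15 s[j]='b': π[15]=3 (border 'bab')
j=16 s[j]='b': k: 3→1→0; π[16]=1 (border 'b')
j=17 s[j]='a': π[17]=2 (border 'ba')
j=18 s[j]='b': π[18]=3 (border 'bab')
j=19 s[j]='b': k: 3→1→0; π[19]=1 (border 'b')
j=20 s[j]='b': k: 1→0; π[20]=1 (border 'b')
j=21 s[j]='b': k: 1→0; π[21]=1 (border 'b')

[0, 0, 1, 2, 3, 4, 0, 1, 2, 0, 0, 0, 0, 1, 2, 3, 1, 2, 3, 1, 1, 1]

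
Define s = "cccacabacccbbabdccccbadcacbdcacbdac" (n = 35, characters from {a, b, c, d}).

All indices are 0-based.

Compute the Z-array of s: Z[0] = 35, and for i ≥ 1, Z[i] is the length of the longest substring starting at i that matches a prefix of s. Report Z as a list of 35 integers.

Z[0]=35
i=1: fresh scan; Z[1]=2 grow→box=[1,3)
i=2: min(r-i=1, Z[1]=2)=1; Z[2]=1
i=3: fresh scan; Z[3]=0
i=4: fresh scan; Z[4]=1 grow→box=[4,5)
i=5: fresh scan; Z[5]=0
i=6: fresh scan; Z[6]=0
i=7: fresh scan; Z[7]=0
i=8: fresh scan; Z[8]=3 grow→box=[8,11)
i=9: min(r-i=2, Z[1]=2)=2; Z[9]=2
i=10: min(r-i=1, Z[2]=1)=1; Z[10]=1
i=11: fresh scan; Z[11]=0
i=12: fresh scan; Z[12]=0
i=13: fresh scan; Z[13]=0
i=14: fresh scan; Z[14]=0
i=15: fresh scan; Z[15]=0
i=16: fresh scan; Z[16]=3 grow→box=[16,19)
i=17: min(r-i=2, Z[1]=2)=2; Z[17]=3 grow→box=[17,20)
i=18: min(r-i=2, Z[1]=2)=2; Z[18]=2
i=19: min(r-i=1, Z[2]=1)=1; Z[19]=1
i=20: fresh scan; Z[20]=0
i=21: fresh scan; Z[21]=0
i=22: fresh scan; Z[22]=0
i=23: fresh scan; Z[23]=1 grow→box=[23,24)
i=24: fresh scan; Z[24]=0
i=25: fresh scan; Z[25]=1 grow→box=[25,26)
i=26: fresh scan; Z[26]=0
i=27: fresh scan; Z[27]=0
i=28: fresh scan; Z[28]=1 grow→box=[28,29)
i=29: fresh scan; Z[29]=0
i=30: fresh scan; Z[30]=1 grow→box=[30,31)
i=31: fresh scan; Z[31]=0
i=32: fresh scan; Z[32]=0
i=33: fresh scan; Z[33]=0
i=34: fresh scan; Z[34]=1 grow→box=[34,35)

[35, 2, 1, 0, 1, 0, 0, 0, 3, 2, 1, 0, 0, 0, 0, 0, 3, 3, 2, 1, 0, 0, 0, 1, 0, 1, 0, 0, 1, 0, 1, 0, 0, 0, 1]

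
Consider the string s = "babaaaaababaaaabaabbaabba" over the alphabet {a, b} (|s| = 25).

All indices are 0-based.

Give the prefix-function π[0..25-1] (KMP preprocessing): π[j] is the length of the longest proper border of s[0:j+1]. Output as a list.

[0, 0, 1, 2, 0, 0, 0, 0, 1, 2, 3, 4, 5, 6, 7, 1, 2, 0, 1, 1, 2, 0, 1, 1, 2]

π[0] = 0
j=1 s[j]='a': π[1]=0 (border '')
j=2 s[j]='b': π[2]=1 (border 'b')
j=3 s[j]='a': π[3]=2 (border 'ba')
j=4 s[j]='a': k: 2→0; π[4]=0 (border '')
j=5 s[j]='a': π[5]=0 (border '')
j=6 s[j]='a': π[6]=0 (border '')
j=7 s[j]='a': π[7]=0 (border '')
j=8 s[j]='b': π[8]=1 (border 'b')
j=9 s[j]='a': π[9]=2 (border 'ba')
j=10 s[j]='b': π[10]=3 (border 'bab')
j=11 s[j]='a': π[11]=4 (border 'baba')
j=12 s[j]='a': π[12]=5 (border 'babaa')
j=13 s[j]='a': π[13]=6 (border 'babaaa')
j=14 s[j]='a': π[14]=7 (border 'babaaaa')
j=15 s[j]='b': k: 7→0; π[15]=1 (border 'b')
j=16 s[j]='a': π[16]=2 (border 'ba')
j=17 s[j]='a': k: 2→0; π[17]=0 (border '')
j=18 s[j]='b': π[18]=1 (border 'b')
j=19 s[j]='b': k: 1→0; π[19]=1 (border 'b')
j=20 s[j]='a': π[20]=2 (border 'ba')
j=21 s[j]='a': k: 2→0; π[21]=0 (border '')
j=22 s[j]='b': π[22]=1 (border 'b')
j=23 s[j]='b': k: 1→0; π[23]=1 (border 'b')
j=24 s[j]='a': π[24]=2 (border 'ba')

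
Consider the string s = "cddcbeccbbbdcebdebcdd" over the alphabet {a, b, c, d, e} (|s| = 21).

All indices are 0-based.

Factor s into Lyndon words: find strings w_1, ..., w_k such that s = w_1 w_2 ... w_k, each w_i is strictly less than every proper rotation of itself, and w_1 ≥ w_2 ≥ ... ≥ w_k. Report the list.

emit factor 1: 'cdd' (i=0, period=3)
emit factor 2: 'c' (i=3, period=1)
emit factor 3: 'becc' (i=4, period=4)
emit factor 4: 'bbbdcebdebcdd' (i=8, period=13)

["cdd", "c", "becc", "bbbdcebdebcdd"]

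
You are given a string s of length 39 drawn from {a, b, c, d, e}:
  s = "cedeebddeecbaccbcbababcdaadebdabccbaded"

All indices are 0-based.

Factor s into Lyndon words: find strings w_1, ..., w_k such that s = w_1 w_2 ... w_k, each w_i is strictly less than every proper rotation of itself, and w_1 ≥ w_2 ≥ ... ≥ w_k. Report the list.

emit factor 1: 'cedee' (i=0, period=5)
emit factor 2: 'bddeec' (i=5, period=6)
emit factor 3: 'b' (i=11, period=1)
emit factor 4: 'accbcb' (i=12, period=6)
emit factor 5: 'ababcd' (i=18, period=6)
emit factor 6: 'aadebdabccbaded' (i=24, period=15)

["cedee", "bddeec", "b", "accbcb", "ababcd", "aadebdabccbaded"]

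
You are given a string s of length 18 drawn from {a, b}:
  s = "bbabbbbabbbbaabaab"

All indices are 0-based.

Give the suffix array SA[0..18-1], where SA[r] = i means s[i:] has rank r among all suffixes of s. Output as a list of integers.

rank→(start, suffix):
  0 → (15, 'aab')
  1 → (12, 'aabaab')
  2 → (16, 'ab')
  3 → (13, 'abaab')
  4 → (7, 'abbbbaabaab')
  5 → (2, 'abbbbabbbbaabaab')
  6 → (17, 'b')
  7 → (14, 'baab')
  8 → (11, 'baabaab')
  9 → (6, 'babbbbaabaab')
  10 → (1, 'babbbbabbbbaabaab')
  11 → (10, 'bbaabaab')
  12 → (5, 'bbabbbbaabaab')
  13 → (0, 'bbabbbbabbbbaabaab')
  14 → (9, 'bbbaabaab')
  15 → (4, 'bbbabbbbaabaab')
  16 → (8, 'bbbbaabaab')
  17 → (3, 'bbbbabbbbaabaab')

[15, 12, 16, 13, 7, 2, 17, 14, 11, 6, 1, 10, 5, 0, 9, 4, 8, 3]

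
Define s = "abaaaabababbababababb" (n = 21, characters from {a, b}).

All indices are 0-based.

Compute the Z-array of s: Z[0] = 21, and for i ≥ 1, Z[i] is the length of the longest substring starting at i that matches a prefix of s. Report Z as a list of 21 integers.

Z[0]=21
i=1: fresh scan; Z[1]=0
i=2: fresh scan; Z[2]=1 extend→box=[2,3)
i=3: fresh scan; Z[3]=1 extend→box=[3,4)
i=4: fresh scan; Z[4]=1 extend→box=[4,5)
i=5: fresh scan; Z[5]=3 extend→box=[5,8)
i=6: min(r-i=2, Z[1]=0)=0; Z[6]=0
i=7: min(r-i=1, Z[2]=1)=1; Z[7]=3 extend→box=[7,10)
i=8: min(r-i=2, Z[1]=0)=0; Z[8]=0
i=9: min(r-i=1, Z[2]=1)=1; Z[9]=2 extend→box=[9,11)
i=10: min(r-i=1, Z[1]=0)=0; Z[10]=0
i=11: fresh scan; Z[11]=0
i=12: fresh scan; Z[12]=3 extend→box=[12,15)
i=13: min(r-i=2, Z[1]=0)=0; Z[13]=0
i=14: min(r-i=1, Z[2]=1)=1; Z[14]=3 extend→box=[14,17)
i=15: min(r-i=2, Z[1]=0)=0; Z[15]=0
i=16: min(r-i=1, Z[2]=1)=1; Z[16]=3 extend→box=[16,19)
i=17: min(r-i=2, Z[1]=0)=0; Z[17]=0
i=18: min(r-i=1, Z[2]=1)=1; Z[18]=2 extend→box=[18,20)
i=19: min(r-i=1, Z[1]=0)=0; Z[19]=0
i=20: fresh scan; Z[20]=0

[21, 0, 1, 1, 1, 3, 0, 3, 0, 2, 0, 0, 3, 0, 3, 0, 3, 0, 2, 0, 0]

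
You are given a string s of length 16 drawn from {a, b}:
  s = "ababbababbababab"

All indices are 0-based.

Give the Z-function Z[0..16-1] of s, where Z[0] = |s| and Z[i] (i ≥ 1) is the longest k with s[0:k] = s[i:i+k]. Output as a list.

[16, 0, 2, 0, 0, 9, 0, 2, 0, 0, 4, 0, 4, 0, 2, 0]

Z[0]=16
i=1: i≥r, start 0; Z[1]=0
i=2: i≥r, start 0; Z[2]=2 grow→box=[2,4)
i=3: min(r-i=1, Z[1]=0)=0; Z[3]=0
i=4: i≥r, start 0; Z[4]=0
i=5: i≥r, start 0; Z[5]=9 grow→box=[5,14)
i=6: min(r-i=8, Z[1]=0)=0; Z[6]=0
i=7: min(r-i=7, Z[2]=2)=2; Z[7]=2
i=8: min(r-i=6, Z[3]=0)=0; Z[8]=0
i=9: min(r-i=5, Z[4]=0)=0; Z[9]=0
i=10: min(r-i=4, Z[5]=9)=4; Z[10]=4
i=11: min(r-i=3, Z[6]=0)=0; Z[11]=0
i=12: min(r-i=2, Z[7]=2)=2; Z[12]=4 grow→box=[12,16)
i=13: min(r-i=3, Z[1]=0)=0; Z[13]=0
i=14: min(r-i=2, Z[2]=2)=2; Z[14]=2
i=15: min(r-i=1, Z[3]=0)=0; Z[15]=0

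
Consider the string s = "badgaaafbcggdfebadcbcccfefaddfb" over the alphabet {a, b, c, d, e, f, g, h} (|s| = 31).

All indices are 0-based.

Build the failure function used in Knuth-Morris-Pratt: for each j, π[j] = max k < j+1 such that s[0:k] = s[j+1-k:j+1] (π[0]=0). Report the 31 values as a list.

[0, 0, 0, 0, 0, 0, 0, 0, 1, 0, 0, 0, 0, 0, 0, 1, 2, 3, 0, 1, 0, 0, 0, 0, 0, 0, 0, 0, 0, 0, 1]

π[0] = 0
j=1 s[j]='a': π[1]=0 (border '')
j=2 s[j]='d': π[2]=0 (border '')
j=3 s[j]='g': π[3]=0 (border '')
j=4 s[j]='a': π[4]=0 (border '')
j=5 s[j]='a': π[5]=0 (border '')
j=6 s[j]='a': π[6]=0 (border '')
j=7 s[j]='f': π[7]=0 (border '')
j=8 s[j]='b': π[8]=1 (border 'b')
j=9 s[j]='c': k: 1→0; π[9]=0 (border '')
j=10 s[j]='g': π[10]=0 (border '')
j=11 s[j]='g': π[11]=0 (border '')
j=12 s[j]='d': π[12]=0 (border '')
j=13 s[j]='f': π[13]=0 (border '')
j=14 s[j]='e': π[14]=0 (border '')
j=15 s[j]='b': π[15]=1 (border 'b')
j=16 s[j]='a': π[16]=2 (border 'ba')
j=17 s[j]='d': π[17]=3 (border 'bad')
j=18 s[j]='c': k: 3→0; π[18]=0 (border '')
j=19 s[j]='b': π[19]=1 (border 'b')
j=20 s[j]='c': k: 1→0; π[20]=0 (border '')
j=21 s[j]='c': π[21]=0 (border '')
j=22 s[j]='c': π[22]=0 (border '')
j=23 s[j]='f': π[23]=0 (border '')
j=24 s[j]='e': π[24]=0 (border '')
j=25 s[j]='f': π[25]=0 (border '')
j=26 s[j]='a': π[26]=0 (border '')
j=27 s[j]='d': π[27]=0 (border '')
j=28 s[j]='d': π[28]=0 (border '')
j=29 s[j]='f': π[29]=0 (border '')
j=30 s[j]='b': π[30]=1 (border 'b')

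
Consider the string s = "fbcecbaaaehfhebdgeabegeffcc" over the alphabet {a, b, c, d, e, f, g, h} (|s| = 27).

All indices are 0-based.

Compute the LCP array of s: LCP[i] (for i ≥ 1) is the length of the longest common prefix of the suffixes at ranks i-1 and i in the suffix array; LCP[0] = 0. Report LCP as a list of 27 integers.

[0, 2, 1, 1, 0, 1, 1, 1, 0, 1, 1, 1, 0, 0, 1, 1, 1, 1, 1, 0, 1, 1, 1, 0, 2, 0, 1]

sorted suffixes:
  #0 SA[0]=6  'aaaehfhebdgeabegeffcc'
  #1 SA[1]=7  'aaehfhebdgeabegeffcc'
  #2 SA[2]=18  'abegeffcc'
  #3 SA[3]=8  'aehfhebdgeabegeffcc'
  #4 SA[4]=5  'baaaehfhebdgeabegeffcc'
  #5 SA[5]=1  'bcecbaaaehfhebdgeabegeffcc'
  #6 SA[6]=14  'bdgeabegeffcc'
  #7 SA[7]=19  'begeffcc'
  #8 SA[8]=26  'c'
  #9 SA[9]=4  'cbaaaehfhebdgeabegeffcc'
  #10 SA[10]=25  'cc'
  #11 SA[11]=2  'cecbaaaehfhebdgeabegeffcc'
  #12 SA[12]=15  'dgeabegeffcc'
  #13 SA[13]=17  'eabegeffcc'
  #14 SA[14]=13  'ebdgeabegeffcc'
  #15 SA[15]=3  'ecbaaaehfhebdgeabegeffcc'
  #16 SA[16]=22  'effcc'
  #17 SA[17]=20  'egeffcc'
  #18 SA[18]=9  'ehfhebdgeabegeffcc'
  #19 SA[19]=0  'fbcecbaaaehfhebdgeabegeffcc'
  #20 SA[20]=24  'fcc'
  #21 SA[21]=23  'ffcc'
  #22 SA[22]=11  'fhebdgeabegeffcc'
  #23 SA[23]=16  'geabegeffcc'
  #24 SA[24]=21  'geffcc'
  #25 SA[25]=12  'hebdgeabegeffcc'
  #26 SA[26]=10  'hfhebdgeabegeffcc'

SA = [6, 7, 18, 8, 5, 1, 14, 19, 26, 4, 25, 2, 15, 17, 13, 3, 22, 20, 9, 0, 24, 23, 11, 16, 21, 12, 10]
[i] adj suffixes → lcp
  [1] 6/7 → 2 ('aa')
  [2] 7/18 → 1 ('a')
  [3] 18/8 → 1 ('a')
  [4] 8/5 → 0 ('')
  [5] 5/1 → 1 ('b')
  [6] 1/14 → 1 ('b')
  [7] 14/19 → 1 ('b')
  [8] 19/26 → 0 ('')
  [9] 26/4 → 1 ('c')
  [10] 4/25 → 1 ('c')
  [11] 25/2 → 1 ('c')
  [12] 2/15 → 0 ('')
  [13] 15/17 → 0 ('')
  [14] 17/13 → 1 ('e')
  [15] 13/3 → 1 ('e')
  [16] 3/22 → 1 ('e')
  [17] 22/20 → 1 ('e')
  [18] 20/9 → 1 ('e')
  [19] 9/0 → 0 ('')
  [20] 0/24 → 1 ('f')
  [21] 24/23 → 1 ('f')
  [22] 23/11 → 1 ('f')
  [23] 11/16 → 0 ('')
  [24] 16/21 → 2 ('ge')
  [25] 21/12 → 0 ('')
  [26] 12/10 → 1 ('h')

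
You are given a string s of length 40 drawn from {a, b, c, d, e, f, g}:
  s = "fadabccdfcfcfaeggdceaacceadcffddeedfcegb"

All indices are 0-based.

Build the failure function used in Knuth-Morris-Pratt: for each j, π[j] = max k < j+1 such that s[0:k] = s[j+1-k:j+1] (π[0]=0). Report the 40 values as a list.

[0, 0, 0, 0, 0, 0, 0, 0, 1, 0, 1, 0, 1, 2, 0, 0, 0, 0, 0, 0, 0, 0, 0, 0, 0, 0, 0, 0, 1, 1, 0, 0, 0, 0, 0, 1, 0, 0, 0, 0]

π[0] = 0
j=1 s[j]='a': π[1]=0 (border '')
j=2 s[j]='d': π[2]=0 (border '')
j=3 s[j]='a': π[3]=0 (border '')
j=4 s[j]='b': π[4]=0 (border '')
j=5 s[j]='c': π[5]=0 (border '')
j=6 s[j]='c': π[6]=0 (border '')
j=7 s[j]='d': π[7]=0 (border '')
j=8 s[j]='f': π[8]=1 (border 'f')
j=9 s[j]='c': k: 1→0; π[9]=0 (border '')
j=10 s[j]='f': π[10]=1 (border 'f')
j=11 s[j]='c': k: 1→0; π[11]=0 (border '')
j=12 s[j]='f': π[12]=1 (border 'f')
j=13 s[j]='a': π[13]=2 (border 'fa')
j=14 s[j]='e': k: 2→0; π[14]=0 (border '')
j=15 s[j]='g': π[15]=0 (border '')
j=16 s[j]='g': π[16]=0 (border '')
j=17 s[j]='d': π[17]=0 (border '')
j=18 s[j]='c': π[18]=0 (border '')
j=19 s[j]='e': π[19]=0 (border '')
j=20 s[j]='a': π[20]=0 (border '')
j=21 s[j]='a': π[21]=0 (border '')
j=22 s[j]='c': π[22]=0 (border '')
j=23 s[j]='c': π[23]=0 (border '')
j=24 s[j]='e': π[24]=0 (border '')
j=25 s[j]='a': π[25]=0 (border '')
j=26 s[j]='d': π[26]=0 (border '')
j=27 s[j]='c': π[27]=0 (border '')
j=28 s[j]='f': π[28]=1 (border 'f')
j=29 s[j]='f': k: 1→0; π[29]=1 (border 'f')
j=30 s[j]='d': k: 1→0; π[30]=0 (border '')
j=31 s[j]='d': π[31]=0 (border '')
j=32 s[j]='e': π[32]=0 (border '')
j=33 s[j]='e': π[33]=0 (border '')
j=34 s[j]='d': π[34]=0 (border '')
j=35 s[j]='f': π[35]=1 (border 'f')
j=36 s[j]='c': k: 1→0; π[36]=0 (border '')
j=37 s[j]='e': π[37]=0 (border '')
j=38 s[j]='g': π[38]=0 (border '')
j=39 s[j]='b': π[39]=0 (border '')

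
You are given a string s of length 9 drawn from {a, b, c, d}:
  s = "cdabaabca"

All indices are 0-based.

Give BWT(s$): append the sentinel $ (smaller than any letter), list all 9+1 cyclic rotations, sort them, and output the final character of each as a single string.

acbdaaab$c

rank  rotation    last
    0  $cdabaabca  a
    1  a$cdabaabc  c
    2  aabca$cdab  b
    3  abaabca$cd  d
    4  abca$cdaba  a
    5  baabca$cda  a
    6  bca$cdabaa  a
    7  ca$cdabaab  b
    8  cdabaabca$  $
    9  dabaabca$c  c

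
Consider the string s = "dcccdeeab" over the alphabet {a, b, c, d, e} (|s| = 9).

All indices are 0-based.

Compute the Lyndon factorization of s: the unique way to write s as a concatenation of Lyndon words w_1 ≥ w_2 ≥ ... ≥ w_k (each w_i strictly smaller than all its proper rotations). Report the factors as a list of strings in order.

["d", "cccdee", "ab"]

emit factor 1: 'd' (i=0, period=1)
emit factor 2: 'cccdee' (i=1, period=6)
emit factor 3: 'ab' (i=7, period=2)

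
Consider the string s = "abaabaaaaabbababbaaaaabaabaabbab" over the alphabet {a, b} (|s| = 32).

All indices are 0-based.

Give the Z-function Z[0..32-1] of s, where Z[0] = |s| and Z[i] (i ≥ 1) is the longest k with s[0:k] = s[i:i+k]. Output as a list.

Z[0]=32
i=1: i≥r, start 0; Z[1]=0
i=2: i≥r, start 0; Z[2]=1 extend→box=[2,3)
i=3: i≥r, start 0; Z[3]=4 extend→box=[3,7)
i=4: min(r-i=3, Z[1]=0)=0; Z[4]=0
i=5: min(r-i=2, Z[2]=1)=1; Z[5]=1
i=6: min(r-i=1, Z[3]=4)=1; Z[6]=1
i=7: i≥r, start 0; Z[7]=1 extend→box=[7,8)
i=8: i≥r, start 0; Z[8]=1 extend→box=[8,9)
i=9: i≥r, start 0; Z[9]=2 extend→box=[9,11)
i=10: min(r-i=1, Z[1]=0)=0; Z[10]=0
i=11: i≥r, start 0; Z[11]=0
i=12: i≥r, start 0; Z[12]=3 extend→box=[12,15)
i=13: min(r-i=2, Z[1]=0)=0; Z[13]=0
i=14: min(r-i=1, Z[2]=1)=1; Z[14]=2 extend→box=[14,16)
i=15: min(r-i=1, Z[1]=0)=0; Z[15]=0
i=16: i≥r, start 0; Z[16]=0
i=17: i≥r, start 0; Z[17]=1 extend→box=[17,18)
i=18: i≥r, start 0; Z[18]=1 extend→box=[18,19)
i=19: i≥r, start 0; Z[19]=1 extend→box=[19,20)
i=20: i≥r, start 0; Z[20]=1 extend→box=[20,21)
i=21: i≥r, start 0; Z[21]=7 extend→box=[21,28)
i=22: min(r-i=6, Z[1]=0)=0; Z[22]=0
i=23: min(r-i=5, Z[2]=1)=1; Z[23]=1
i=24: min(r-i=4, Z[3]=4)=4; Z[24]=5 extend→box=[24,29)
i=25: min(r-i=4, Z[1]=0)=0; Z[25]=0
i=26: min(r-i=3, Z[2]=1)=1; Z[26]=1
i=27: min(r-i=2, Z[3]=4)=2; Z[27]=2
i=28: min(r-i=1, Z[4]=0)=0; Z[28]=0
i=29: i≥r, start 0; Z[29]=0
i=30: i≥r, start 0; Z[30]=2 extend→box=[30,32)
i=31: min(r-i=1, Z[1]=0)=0; Z[31]=0

[32, 0, 1, 4, 0, 1, 1, 1, 1, 2, 0, 0, 3, 0, 2, 0, 0, 1, 1, 1, 1, 7, 0, 1, 5, 0, 1, 2, 0, 0, 2, 0]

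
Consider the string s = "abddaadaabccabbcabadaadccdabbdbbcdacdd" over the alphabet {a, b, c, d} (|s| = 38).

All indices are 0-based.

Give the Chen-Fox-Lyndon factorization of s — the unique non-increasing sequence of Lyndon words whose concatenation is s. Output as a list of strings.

emit factor 1: 'abdd' (i=0, period=4)
emit factor 2: 'aad' (i=4, period=3)
emit factor 3: 'aabccabbcabadaadccdabbdbbcdacdd' (i=7, period=31)

["abdd", "aad", "aabccabbcabadaadccdabbdbbcdacdd"]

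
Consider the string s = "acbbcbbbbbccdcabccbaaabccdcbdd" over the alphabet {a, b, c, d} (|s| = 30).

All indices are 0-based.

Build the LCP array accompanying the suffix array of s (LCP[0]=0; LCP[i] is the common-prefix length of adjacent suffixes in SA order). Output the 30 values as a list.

[0, 2, 1, 4, 1, 0, 1, 4, 3, 2, 3, 1, 2, 3, 5, 1, 0, 1, 2, 3, 2, 1, 2, 4, 1, 3, 0, 1, 2, 1]

rank→(start, suffix):
  0 → (19, 'aaabccdcbdd')
  1 → (20, 'aabccdcbdd')
  2 → (14, 'abccbaaabccdcbdd')
  3 → (21, 'abccdcbdd')
  4 → (0, 'acbbcbbbbbccdcabccbaaabccdcbdd')
  5 → (18, 'baaabccdcbdd')
  6 → (5, 'bbbbbccdcabccbaaabccdcbdd')
  7 → (6, 'bbbbccdcabccbaaabccdcbdd')
  8 → (7, 'bbbccdcabccbaaabccdcbdd')
  9 → (2, 'bbcbbbbbccdcabccbaaabccdcbdd')
  10 → (8, 'bbccdcabccbaaabccdcbdd')
  11 → (3, 'bcbbbbbccdcabccbaaabccdcbdd')
  12 → (15, 'bccbaaabccdcbdd')
  13 → (9, 'bccdcabccbaaabccdcbdd')
  14 → (22, 'bccdcbdd')
  15 → (27, 'bdd')
  16 → (13, 'cabccbaaabccdcbdd')
  17 → (17, 'cbaaabccdcbdd')
  18 → (4, 'cbbbbbccdcabccbaaabccdcbdd')
  19 → (1, 'cbbcbbbbbccdcabccbaaabccdcbdd')
  20 → (26, 'cbdd')
  21 → (16, 'ccbaaabccdcbdd')
  22 → (10, 'ccdcabccbaaabccdcbdd')
  23 → (23, 'ccdcbdd')
  24 → (11, 'cdcabccbaaabccdcbdd')
  25 → (24, 'cdcbdd')
  26 → (29, 'd')
  27 → (12, 'dcabccbaaabccdcbdd')
  28 → (25, 'dcbdd')
  29 → (28, 'dd')

SA = [19, 20, 14, 21, 0, 18, 5, 6, 7, 2, 8, 3, 15, 9, 22, 27, 13, 17, 4, 1, 26, 16, 10, 23, 11, 24, 29, 12, 25, 28]
[i] adj suffixes → lcp
  [1] 19/20 → 2 ('aa')
  [2] 20/14 → 1 ('a')
  [3] 14/21 → 4 ('abcc')
  [4] 21/0 → 1 ('a')
  [5] 0/18 → 0 ('')
  [6] 18/5 → 1 ('b')
  [7] 5/6 → 4 ('bbbb')
  [8] 6/7 → 3 ('bbb')
  [9] 7/2 → 2 ('bb')
  [10] 2/8 → 3 ('bbc')
  [11] 8/3 → 1 ('b')
  [12] 3/15 → 2 ('bc')
  [13] 15/9 → 3 ('bcc')
  [14] 9/22 → 5 ('bccdc')
  [15] 22/27 → 1 ('b')
  [16] 27/13 → 0 ('')
  [17] 13/17 → 1 ('c')
  [18] 17/4 → 2 ('cb')
  [19] 4/1 → 3 ('cbb')
  [20] 1/26 → 2 ('cb')
  [21] 26/16 → 1 ('c')
  [22] 16/10 → 2 ('cc')
  [23] 10/23 → 4 ('ccdc')
  [24] 23/11 → 1 ('c')
  [25] 11/24 → 3 ('cdc')
  [26] 24/29 → 0 ('')
  [27] 29/12 → 1 ('d')
  [28] 12/25 → 2 ('dc')
  [29] 25/28 → 1 ('d')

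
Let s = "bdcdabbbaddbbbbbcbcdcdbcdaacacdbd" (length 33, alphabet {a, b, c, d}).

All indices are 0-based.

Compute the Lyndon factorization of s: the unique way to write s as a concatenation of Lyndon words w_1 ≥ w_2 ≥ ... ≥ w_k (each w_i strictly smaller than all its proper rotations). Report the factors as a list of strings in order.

["bdcd", "abbbaddbbbbbcbcdcdbcd", "aacacdbd"]

emit factor 1: 'bdcd' (i=0, period=4)
emit factor 2: 'abbbaddbbbbbcbcdcdbcd' (i=4, period=21)
emit factor 3: 'aacacdbd' (i=25, period=8)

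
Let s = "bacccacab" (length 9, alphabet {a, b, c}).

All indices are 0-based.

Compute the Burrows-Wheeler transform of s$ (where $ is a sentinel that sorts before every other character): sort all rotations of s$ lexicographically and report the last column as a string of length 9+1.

bccba$acca

rank  rotation    last
    0  $bacccacab  b
    1  ab$bacccac  c
    2  acab$baccc  c
    3  acccacab$b  b
    4  b$bacccaca  a
    5  bacccacab$  $
    6  cab$baccca  a
    7  cacab$bacc  c
    8  ccacab$bac  c
    9  cccacab$ba  a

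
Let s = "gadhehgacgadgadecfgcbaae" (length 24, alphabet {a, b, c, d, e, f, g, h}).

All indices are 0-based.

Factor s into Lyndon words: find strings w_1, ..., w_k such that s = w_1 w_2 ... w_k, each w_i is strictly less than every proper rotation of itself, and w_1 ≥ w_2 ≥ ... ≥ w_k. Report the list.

emit factor 1: 'g' (i=0, period=1)
emit factor 2: 'adhehg' (i=1, period=6)
emit factor 3: 'acgadgadecfgcb' (i=7, period=14)
emit factor 4: 'aae' (i=21, period=3)

["g", "adhehg", "acgadgadecfgcb", "aae"]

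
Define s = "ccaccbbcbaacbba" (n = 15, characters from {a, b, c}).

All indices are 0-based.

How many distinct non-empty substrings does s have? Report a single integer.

101

rank→(start, suffix):
  0 → (14, 'a')
  1 → (9, 'aacbba')
  2 → (10, 'acbba')
  3 → (2, 'accbbcbaacbba')
  4 → (13, 'ba')
  5 → (8, 'baacbba')
  6 → (12, 'bba')
  7 → (5, 'bbcbaacbba')
  8 → (6, 'bcbaacbba')
  9 → (1, 'caccbbcbaacbba')
  10 → (7, 'cbaacbba')
  11 → (11, 'cbba')
  12 → (4, 'cbbcbaacbba')
  13 → (0, 'ccaccbbcbaacbba')
  14 → (3, 'ccbbcbaacbba')

SA = [14, 9, 10, 2, 13, 8, 12, 5, 6, 1, 7, 11, 4, 0, 3]
i: (SA[i-1],SA[i]) lcp shared
  1: (14,9) 1 'a'
  2: (9,10) 1 'a'
  3: (10,2) 2 'ac'
  4: (2,13) 0 ''
  5: (13,8) 2 'ba'
  6: (8,12) 1 'b'
  7: (12,5) 2 'bb'
  8: (5,6) 1 'b'
  9: (6,1) 0 ''
  10: (1,7) 1 'c'
  11: (7,11) 2 'cb'
  12: (11,4) 3 'cbb'
  13: (4,0) 1 'c'
  14: (0,3) 2 'cc'

n(n+1)/2 = 15·16/2 = 120
Σ LCP = 0 + 1 + 1 + 2 + 0 + 2 + 1 + 2 + 1 + 0 + 1 + 2 + 3 + 1 + 2 = 19
distinct = 120 − 19 = 101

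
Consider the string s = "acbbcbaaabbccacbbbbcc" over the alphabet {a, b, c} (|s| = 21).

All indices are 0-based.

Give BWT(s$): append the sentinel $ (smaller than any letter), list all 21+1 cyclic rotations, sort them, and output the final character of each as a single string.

cbaac$ccbcbabbbccbaabb

rank  rotation                last
    0  $acbbcbaaabbccacbbbbcc  c
    1  aaabbccacbbbbcc$acbbcb  b
    2  aabbccacbbbbcc$acbbcba  a
    3  abbccacbbbbcc$acbbcbaa  a
    4  acbbbbcc$acbbcbaaabbcc  c
    5  acbbcbaaabbccacbbbbcc$  $
    6  baaabbccacbbbbcc$acbbc  c
    7  bbbbcc$acbbcbaaabbccac  c
    8  bbbcc$acbbcbaaabbccacb  b
    9  bbcbaaabbccacbbbbcc$ac  c
   10  bbcc$acbbcbaaabbccacbb  b
   11  bbccacbbbbcc$acbbcbaaa  a
   12  bcbaaabbccacbbbbcc$acb  b
   13  bcc$acbbcbaaabbccacbbb  b
   14  bccacbbbbcc$acbbcbaaab  b
   15  c$acbbcbaaabbccacbbbbc  c
   16  cacbbbbcc$acbbcbaaabbc  c
   17  cbaaabbccacbbbbcc$acbb  b
   18  cbbbbcc$acbbcbaaabbcca  a
   19  cbbcbaaabbccacbbbbcc$a  a
   20  cc$acbbcbaaabbccacbbbb  b
   21  ccacbbbbcc$acbbcbaaabb  b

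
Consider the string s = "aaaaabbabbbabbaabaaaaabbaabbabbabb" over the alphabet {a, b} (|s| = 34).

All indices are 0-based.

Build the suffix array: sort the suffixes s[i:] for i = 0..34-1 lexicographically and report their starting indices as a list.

rank | idx | suffix
   0 |  17 | aaaaabbaabbabbabb
   1 |   0 | aaaaabbabbbabbaabaaaaabbaabbabbabb
   2 |  18 | aaaabbaabbabbabb
   3 |   1 | aaaabbabbbabbaabaaaaabbaabbabbabb
   4 |  19 | aaabbaabbabbabb
   5 |   2 | aaabbabbbabbaabaaaaabbaabbabbabb
   6 |  14 | aabaaaaabbaabbabbabb
   7 |  20 | aabbaabbabbabb
   8 |  24 | aabbabbabb
   9 |   3 | aabbabbbabbaabaaaaabbaabbabbabb
  10 |  15 | abaaaaabbaabbabbabb
  11 |  31 | abb
  12 |  11 | abbaabaaaaabbaabbabbabb
  13 |  21 | abbaabbabbabb
  14 |  28 | abbabb
  15 |  25 | abbabbabb
  16 |   4 | abbabbbabbaabaaaaabbaabbabbabb
  17 |   7 | abbbabbaabaaaaabbaabbabbabb
  18 |  33 | b
  19 |  16 | baaaaabbaabbabbabb
  20 |  13 | baabaaaaabbaabbabbabb
  21 |  23 | baabbabbabb
  22 |  30 | babb
  23 |  10 | babbaabaaaaabbaabbabbabb
  24 |  27 | babbabb
  25 |   6 | babbbabbaabaaaaabbaabbabbabb
  26 |  32 | bb
  27 |  12 | bbaabaaaaabbaabbabbabb
  28 |  22 | bbaabbabbabb
  29 |  29 | bbabb
  30 |   9 | bbabbaabaaaaabbaabbabbabb
  31 |  26 | bbabbabb
  32 |   5 | bbabbbabbaabaaaaabbaabbabbabb
  33 |   8 | bbbabbaabaaaaabbaabbabbabb

[17, 0, 18, 1, 19, 2, 14, 20, 24, 3, 15, 31, 11, 21, 28, 25, 4, 7, 33, 16, 13, 23, 30, 10, 27, 6, 32, 12, 22, 29, 9, 26, 5, 8]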